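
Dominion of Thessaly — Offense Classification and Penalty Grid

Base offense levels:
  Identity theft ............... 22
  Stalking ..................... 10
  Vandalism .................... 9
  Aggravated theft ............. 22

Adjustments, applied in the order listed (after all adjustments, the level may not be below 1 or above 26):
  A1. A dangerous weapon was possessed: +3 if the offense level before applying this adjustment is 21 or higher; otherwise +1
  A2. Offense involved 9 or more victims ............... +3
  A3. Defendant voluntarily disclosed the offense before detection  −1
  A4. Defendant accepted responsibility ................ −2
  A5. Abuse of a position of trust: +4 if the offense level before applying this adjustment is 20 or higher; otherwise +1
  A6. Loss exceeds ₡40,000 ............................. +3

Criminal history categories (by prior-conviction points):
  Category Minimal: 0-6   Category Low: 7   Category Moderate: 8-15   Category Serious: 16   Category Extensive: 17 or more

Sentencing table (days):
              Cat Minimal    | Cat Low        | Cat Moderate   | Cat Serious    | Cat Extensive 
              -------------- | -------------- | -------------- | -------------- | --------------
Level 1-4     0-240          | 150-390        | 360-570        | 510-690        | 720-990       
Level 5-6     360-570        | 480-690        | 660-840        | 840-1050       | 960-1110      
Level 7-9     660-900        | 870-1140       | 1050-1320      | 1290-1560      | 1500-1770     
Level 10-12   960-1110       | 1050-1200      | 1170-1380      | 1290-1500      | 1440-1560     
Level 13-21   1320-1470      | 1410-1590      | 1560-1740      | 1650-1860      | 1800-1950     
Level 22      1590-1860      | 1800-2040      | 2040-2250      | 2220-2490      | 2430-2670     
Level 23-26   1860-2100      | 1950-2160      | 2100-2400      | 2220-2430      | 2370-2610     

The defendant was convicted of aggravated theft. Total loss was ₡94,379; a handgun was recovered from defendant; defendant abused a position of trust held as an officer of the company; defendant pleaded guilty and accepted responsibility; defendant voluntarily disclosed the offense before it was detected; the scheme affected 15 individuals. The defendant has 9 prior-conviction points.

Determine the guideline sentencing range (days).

Base offense level for aggravated theft: 22.
A1 applies (level before this adjustment is 22 ≥ 21, so +3): 22 + 3 = 25.
A2 applies: 25 + 3 = 28.
A3 applies: 28 − 1 = 27.
A4 applies: 27 − 2 = 25.
A5 applies (level before this adjustment is 25 ≥ 20, so +4): 25 + 4 = 29.
A6 applies: 29 + 3 = 32.
Level 32 exceeds the maximum of 26; capped at 26.
Final offense level: 26.
Criminal history: 9 prior points → Category Moderate (8-15).
Level 26 falls in the 23-26 band.
Grid: Level 23-26 × Category Moderate = 2100-2400 days.

2100-2400 days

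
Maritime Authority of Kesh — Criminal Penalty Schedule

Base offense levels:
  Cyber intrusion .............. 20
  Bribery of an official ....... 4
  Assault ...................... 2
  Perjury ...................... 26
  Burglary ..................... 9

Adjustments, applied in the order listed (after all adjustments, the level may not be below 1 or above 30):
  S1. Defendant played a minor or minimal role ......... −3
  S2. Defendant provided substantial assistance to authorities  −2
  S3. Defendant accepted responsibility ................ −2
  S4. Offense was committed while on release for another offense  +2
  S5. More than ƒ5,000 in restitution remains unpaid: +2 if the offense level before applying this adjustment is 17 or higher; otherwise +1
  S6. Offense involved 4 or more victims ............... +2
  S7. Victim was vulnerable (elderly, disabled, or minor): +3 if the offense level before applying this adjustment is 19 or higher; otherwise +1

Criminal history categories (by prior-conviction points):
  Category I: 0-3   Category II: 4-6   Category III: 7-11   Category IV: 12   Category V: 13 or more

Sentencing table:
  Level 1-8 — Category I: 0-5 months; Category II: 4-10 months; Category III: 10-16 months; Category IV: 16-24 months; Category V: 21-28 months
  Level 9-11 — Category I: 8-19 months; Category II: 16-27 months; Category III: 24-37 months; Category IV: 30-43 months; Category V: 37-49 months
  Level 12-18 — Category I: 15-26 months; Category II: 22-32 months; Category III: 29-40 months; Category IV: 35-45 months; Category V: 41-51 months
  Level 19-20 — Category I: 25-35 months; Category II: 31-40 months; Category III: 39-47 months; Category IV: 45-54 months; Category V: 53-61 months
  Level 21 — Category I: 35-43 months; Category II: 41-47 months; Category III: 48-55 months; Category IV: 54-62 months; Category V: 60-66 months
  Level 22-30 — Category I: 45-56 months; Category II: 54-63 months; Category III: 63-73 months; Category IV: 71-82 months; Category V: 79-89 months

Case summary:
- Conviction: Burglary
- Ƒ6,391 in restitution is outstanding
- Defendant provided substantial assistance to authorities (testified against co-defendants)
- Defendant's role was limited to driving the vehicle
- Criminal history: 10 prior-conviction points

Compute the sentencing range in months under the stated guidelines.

Base offense level for burglary: 9.
S1 applies: 9 − 3 = 6.
S2 applies: 6 − 2 = 4.
S3 does not apply.
S5 applies (level before this adjustment is 4 < 17, so +1): 4 + 1 = 5.
S7 does not apply.
Final offense level: 5.
Criminal history: 10 prior points → Category III (7-11).
Level 5 falls in the 1-8 band.
Grid: Level 1-8 × Category III = 10-16 months.

10-16 months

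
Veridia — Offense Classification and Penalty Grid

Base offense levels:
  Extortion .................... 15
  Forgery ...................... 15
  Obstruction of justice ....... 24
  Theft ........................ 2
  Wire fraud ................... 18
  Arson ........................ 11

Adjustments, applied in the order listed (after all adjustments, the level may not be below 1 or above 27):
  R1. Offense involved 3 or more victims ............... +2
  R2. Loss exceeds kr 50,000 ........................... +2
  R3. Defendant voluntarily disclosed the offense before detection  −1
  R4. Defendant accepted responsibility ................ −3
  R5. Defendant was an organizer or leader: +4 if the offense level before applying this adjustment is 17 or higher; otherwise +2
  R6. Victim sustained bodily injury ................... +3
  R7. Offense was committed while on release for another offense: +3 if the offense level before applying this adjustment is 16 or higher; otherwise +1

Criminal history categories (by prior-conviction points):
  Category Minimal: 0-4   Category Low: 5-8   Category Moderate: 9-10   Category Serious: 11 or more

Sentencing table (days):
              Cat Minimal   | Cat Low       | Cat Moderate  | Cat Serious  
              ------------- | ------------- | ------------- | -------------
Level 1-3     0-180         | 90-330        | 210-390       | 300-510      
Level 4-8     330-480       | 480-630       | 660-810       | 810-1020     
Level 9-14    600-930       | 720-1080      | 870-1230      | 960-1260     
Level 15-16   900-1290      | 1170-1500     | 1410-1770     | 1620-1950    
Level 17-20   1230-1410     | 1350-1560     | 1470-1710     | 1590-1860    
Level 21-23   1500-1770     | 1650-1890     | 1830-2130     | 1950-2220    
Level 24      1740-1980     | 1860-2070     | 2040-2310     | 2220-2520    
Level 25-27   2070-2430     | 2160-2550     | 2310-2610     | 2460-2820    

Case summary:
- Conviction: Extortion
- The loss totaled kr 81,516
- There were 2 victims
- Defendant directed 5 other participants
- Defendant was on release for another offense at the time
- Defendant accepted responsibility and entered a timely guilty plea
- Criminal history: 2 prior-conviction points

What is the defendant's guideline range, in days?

1230-1410 days

Base offense level for extortion: 15.
R2 applies: 15 + 2 = 17.
R4 applies: 17 − 3 = 14.
R5 applies (level before this adjustment is 14 < 17, so +2): 14 + 2 = 16.
R7 applies (level before this adjustment is 16 ≥ 16, so +3): 16 + 3 = 19.
Final offense level: 19.
Criminal history: 2 prior points → Category Minimal (0-4).
Level 19 falls in the 17-20 band.
Grid: Level 17-20 × Category Minimal = 1230-1410 days.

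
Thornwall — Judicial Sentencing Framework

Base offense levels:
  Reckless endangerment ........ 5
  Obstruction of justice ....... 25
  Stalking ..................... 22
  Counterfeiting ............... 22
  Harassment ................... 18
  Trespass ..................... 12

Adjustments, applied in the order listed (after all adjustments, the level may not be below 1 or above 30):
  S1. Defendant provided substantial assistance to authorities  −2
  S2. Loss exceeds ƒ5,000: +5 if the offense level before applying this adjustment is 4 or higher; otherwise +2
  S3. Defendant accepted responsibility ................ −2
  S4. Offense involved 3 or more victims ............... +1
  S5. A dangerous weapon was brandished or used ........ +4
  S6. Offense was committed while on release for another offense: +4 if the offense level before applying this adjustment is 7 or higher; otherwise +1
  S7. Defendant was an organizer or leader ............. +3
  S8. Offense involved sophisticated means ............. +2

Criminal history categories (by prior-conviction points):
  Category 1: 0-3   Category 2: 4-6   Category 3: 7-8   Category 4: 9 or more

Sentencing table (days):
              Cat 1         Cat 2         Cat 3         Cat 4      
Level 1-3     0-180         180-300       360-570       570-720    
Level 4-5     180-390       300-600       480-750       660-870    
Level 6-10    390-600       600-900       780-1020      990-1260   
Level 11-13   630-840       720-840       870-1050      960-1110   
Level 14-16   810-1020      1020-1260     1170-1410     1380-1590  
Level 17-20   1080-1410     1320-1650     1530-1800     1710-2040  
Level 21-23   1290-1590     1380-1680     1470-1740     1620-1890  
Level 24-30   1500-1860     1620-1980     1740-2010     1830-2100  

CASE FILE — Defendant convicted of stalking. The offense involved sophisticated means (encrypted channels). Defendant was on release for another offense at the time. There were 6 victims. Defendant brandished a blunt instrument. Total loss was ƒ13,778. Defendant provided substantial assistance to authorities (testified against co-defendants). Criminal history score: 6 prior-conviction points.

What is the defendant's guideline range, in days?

1620-1980 days

Base offense level for stalking: 22.
S1 applies: 22 − 2 = 20.
S2 applies (level before this adjustment is 20 ≥ 4, so +5): 20 + 5 = 25.
S3 does not apply.
S4 applies: 25 + 1 = 26.
S5 applies: 26 + 4 = 30.
S6 applies (level before this adjustment is 30 ≥ 7, so +4): 30 + 4 = 34.
S7 does not apply.
S8 applies: 34 + 2 = 36.
Level 36 exceeds the maximum of 30; capped at 30.
Final offense level: 30.
Criminal history: 6 prior points → Category 2 (4-6).
Level 30 falls in the 24-30 band.
Grid: Level 24-30 × Category 2 = 1620-1980 days.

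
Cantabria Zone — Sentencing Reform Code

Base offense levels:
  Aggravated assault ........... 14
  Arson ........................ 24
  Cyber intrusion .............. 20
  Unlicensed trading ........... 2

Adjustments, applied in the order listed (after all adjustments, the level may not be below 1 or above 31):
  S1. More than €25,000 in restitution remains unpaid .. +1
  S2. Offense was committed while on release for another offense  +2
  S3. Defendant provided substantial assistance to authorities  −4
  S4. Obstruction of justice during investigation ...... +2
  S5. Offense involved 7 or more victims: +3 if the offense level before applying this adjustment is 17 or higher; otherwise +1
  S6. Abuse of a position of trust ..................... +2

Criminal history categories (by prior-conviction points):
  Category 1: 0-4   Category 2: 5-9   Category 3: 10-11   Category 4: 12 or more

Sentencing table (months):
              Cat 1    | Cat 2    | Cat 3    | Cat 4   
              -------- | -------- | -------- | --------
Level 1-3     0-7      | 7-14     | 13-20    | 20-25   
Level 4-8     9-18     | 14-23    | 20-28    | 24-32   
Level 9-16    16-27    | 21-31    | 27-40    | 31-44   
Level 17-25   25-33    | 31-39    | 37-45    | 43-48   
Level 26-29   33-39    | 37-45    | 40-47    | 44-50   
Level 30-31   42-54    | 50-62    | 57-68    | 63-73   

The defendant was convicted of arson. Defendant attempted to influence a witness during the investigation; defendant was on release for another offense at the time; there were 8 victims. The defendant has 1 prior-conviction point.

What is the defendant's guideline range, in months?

Base offense level for arson: 24.
S2 applies: 24 + 2 = 26.
S4 applies: 26 + 2 = 28.
S5 applies (level before this adjustment is 28 ≥ 17, so +3): 28 + 3 = 31.
Final offense level: 31.
Criminal history: 1 prior point → Category 1 (0-4).
Level 31 falls in the 30-31 band.
Grid: Level 30-31 × Category 1 = 42-54 months.

42-54 months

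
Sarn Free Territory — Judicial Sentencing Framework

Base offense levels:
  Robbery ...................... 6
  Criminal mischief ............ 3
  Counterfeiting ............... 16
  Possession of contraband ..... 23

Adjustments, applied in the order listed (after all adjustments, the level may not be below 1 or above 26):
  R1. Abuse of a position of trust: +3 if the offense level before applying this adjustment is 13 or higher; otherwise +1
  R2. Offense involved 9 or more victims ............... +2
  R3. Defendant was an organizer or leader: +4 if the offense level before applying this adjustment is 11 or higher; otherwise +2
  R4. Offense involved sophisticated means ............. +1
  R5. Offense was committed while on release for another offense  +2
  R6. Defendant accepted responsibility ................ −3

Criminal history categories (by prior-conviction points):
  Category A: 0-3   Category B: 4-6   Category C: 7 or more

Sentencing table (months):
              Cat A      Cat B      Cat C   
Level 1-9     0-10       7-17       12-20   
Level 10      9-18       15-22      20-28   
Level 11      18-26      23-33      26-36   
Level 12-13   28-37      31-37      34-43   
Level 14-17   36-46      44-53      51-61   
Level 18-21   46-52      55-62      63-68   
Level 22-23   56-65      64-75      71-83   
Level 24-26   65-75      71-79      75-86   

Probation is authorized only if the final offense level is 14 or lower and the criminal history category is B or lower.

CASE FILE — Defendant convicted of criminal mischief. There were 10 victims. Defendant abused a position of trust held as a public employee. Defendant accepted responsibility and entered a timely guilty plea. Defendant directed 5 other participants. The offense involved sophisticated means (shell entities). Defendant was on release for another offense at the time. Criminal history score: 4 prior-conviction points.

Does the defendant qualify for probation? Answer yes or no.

Yes

Base offense level for criminal mischief: 3.
R1 applies (level before this adjustment is 3 < 13, so +1): 3 + 1 = 4.
R2 applies: 4 + 2 = 6.
R3 applies (level before this adjustment is 6 < 11, so +2): 6 + 2 = 8.
R4 applies: 8 + 1 = 9.
R5 applies: 9 + 2 = 11.
R6 applies: 11 − 3 = 8.
Final offense level: 8.
Criminal history: 4 prior points → Category B (4-6).
Level 8 falls in the 1-9 band.
Grid: Level 1-9 × Category B = 7-17 months.
Probation check: level 8 ≤ 14 and category B ≤ B → eligible.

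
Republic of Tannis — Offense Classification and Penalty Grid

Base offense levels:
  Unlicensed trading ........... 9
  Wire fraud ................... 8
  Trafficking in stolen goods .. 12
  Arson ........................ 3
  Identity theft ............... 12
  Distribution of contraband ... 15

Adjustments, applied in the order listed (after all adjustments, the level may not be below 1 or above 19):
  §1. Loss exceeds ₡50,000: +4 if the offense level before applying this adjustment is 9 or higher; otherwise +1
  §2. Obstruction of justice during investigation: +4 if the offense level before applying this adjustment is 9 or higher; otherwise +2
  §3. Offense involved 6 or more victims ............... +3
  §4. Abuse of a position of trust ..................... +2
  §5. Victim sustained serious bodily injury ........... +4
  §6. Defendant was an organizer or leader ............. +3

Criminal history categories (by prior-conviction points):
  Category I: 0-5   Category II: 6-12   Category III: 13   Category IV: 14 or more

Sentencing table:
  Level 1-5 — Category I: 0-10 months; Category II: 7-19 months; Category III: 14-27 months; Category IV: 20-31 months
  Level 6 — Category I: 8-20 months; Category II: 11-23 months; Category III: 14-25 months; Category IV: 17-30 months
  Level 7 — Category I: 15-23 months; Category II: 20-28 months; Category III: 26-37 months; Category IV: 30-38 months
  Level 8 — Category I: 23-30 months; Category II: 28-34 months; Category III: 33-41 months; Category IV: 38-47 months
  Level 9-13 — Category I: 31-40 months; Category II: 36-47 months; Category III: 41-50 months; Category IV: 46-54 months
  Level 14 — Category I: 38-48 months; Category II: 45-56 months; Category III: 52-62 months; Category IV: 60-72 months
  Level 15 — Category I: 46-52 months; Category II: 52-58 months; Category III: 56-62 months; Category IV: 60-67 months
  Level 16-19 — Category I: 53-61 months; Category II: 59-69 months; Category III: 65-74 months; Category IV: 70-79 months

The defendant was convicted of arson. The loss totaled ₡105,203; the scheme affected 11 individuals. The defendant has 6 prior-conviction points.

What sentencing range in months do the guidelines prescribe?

Base offense level for arson: 3.
§1 applies (level before this adjustment is 3 < 9, so +1): 3 + 1 = 4.
§3 applies: 4 + 3 = 7.
Final offense level: 7.
Criminal history: 6 prior points → Category II (6-12).
Level 7 falls in the 7 band.
Grid: Level 7 × Category II = 20-28 months.

20-28 months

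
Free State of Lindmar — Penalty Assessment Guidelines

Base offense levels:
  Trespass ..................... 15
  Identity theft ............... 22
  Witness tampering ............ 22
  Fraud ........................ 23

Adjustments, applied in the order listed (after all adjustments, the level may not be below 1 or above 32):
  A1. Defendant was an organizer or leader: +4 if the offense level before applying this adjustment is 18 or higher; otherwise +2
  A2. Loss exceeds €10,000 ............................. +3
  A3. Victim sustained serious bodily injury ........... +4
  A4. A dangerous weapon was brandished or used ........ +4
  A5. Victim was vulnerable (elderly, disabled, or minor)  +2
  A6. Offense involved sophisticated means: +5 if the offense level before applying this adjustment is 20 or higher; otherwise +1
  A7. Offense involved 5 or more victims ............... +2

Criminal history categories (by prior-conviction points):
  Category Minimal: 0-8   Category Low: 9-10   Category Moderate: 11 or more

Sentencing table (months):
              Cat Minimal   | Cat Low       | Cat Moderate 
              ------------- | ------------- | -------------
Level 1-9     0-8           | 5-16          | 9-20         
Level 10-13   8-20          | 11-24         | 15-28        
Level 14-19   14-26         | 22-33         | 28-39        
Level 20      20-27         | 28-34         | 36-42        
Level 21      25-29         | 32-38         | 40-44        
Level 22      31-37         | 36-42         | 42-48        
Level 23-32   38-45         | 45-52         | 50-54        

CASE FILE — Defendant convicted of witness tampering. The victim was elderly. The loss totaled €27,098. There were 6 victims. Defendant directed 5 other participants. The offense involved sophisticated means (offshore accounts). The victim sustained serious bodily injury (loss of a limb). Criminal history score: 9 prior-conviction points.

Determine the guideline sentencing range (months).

Base offense level for witness tampering: 22.
A1 applies (level before this adjustment is 22 ≥ 18, so +4): 22 + 4 = 26.
A2 applies: 26 + 3 = 29.
A3 applies: 29 + 4 = 33.
A5 applies: 33 + 2 = 35.
A6 applies (level before this adjustment is 35 ≥ 20, so +5): 35 + 5 = 40.
A7 applies: 40 + 2 = 42.
Level 42 exceeds the maximum of 32; capped at 32.
Final offense level: 32.
Criminal history: 9 prior points → Category Low (9-10).
Level 32 falls in the 23-32 band.
Grid: Level 23-32 × Category Low = 45-52 months.

45-52 months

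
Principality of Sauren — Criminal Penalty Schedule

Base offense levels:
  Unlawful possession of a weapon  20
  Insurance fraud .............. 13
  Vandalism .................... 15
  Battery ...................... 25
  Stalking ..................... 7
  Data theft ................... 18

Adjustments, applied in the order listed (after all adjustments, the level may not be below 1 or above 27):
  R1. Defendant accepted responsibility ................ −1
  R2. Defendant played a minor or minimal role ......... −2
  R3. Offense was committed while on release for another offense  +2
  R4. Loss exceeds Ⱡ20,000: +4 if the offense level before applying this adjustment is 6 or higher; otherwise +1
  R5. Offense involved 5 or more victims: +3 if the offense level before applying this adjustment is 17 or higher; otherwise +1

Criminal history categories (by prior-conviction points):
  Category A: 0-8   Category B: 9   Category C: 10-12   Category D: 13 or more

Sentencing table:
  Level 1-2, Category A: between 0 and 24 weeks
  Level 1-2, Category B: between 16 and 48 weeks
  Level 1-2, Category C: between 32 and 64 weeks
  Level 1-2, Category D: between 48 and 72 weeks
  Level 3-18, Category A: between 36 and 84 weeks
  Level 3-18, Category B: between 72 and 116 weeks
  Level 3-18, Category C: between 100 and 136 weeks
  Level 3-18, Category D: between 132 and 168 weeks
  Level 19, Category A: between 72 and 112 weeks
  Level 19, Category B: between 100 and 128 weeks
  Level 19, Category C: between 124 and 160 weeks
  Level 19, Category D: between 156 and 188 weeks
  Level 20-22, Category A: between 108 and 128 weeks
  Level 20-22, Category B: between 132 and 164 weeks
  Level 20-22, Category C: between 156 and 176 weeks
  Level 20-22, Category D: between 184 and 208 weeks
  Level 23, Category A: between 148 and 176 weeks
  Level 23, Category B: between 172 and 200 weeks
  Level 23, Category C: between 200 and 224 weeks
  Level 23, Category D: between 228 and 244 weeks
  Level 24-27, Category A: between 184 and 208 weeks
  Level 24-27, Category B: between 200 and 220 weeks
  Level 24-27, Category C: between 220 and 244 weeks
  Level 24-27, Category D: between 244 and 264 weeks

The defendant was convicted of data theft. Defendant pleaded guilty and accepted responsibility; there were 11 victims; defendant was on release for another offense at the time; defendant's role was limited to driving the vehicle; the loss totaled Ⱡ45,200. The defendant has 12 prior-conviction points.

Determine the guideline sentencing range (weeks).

220-244 weeks

Base offense level for data theft: 18.
R1 applies: 18 − 1 = 17.
R2 applies: 17 − 2 = 15.
R3 applies: 15 + 2 = 17.
R4 applies (level before this adjustment is 17 ≥ 6, so +4): 17 + 4 = 21.
R5 applies (level before this adjustment is 21 ≥ 17, so +3): 21 + 3 = 24.
Final offense level: 24.
Criminal history: 12 prior points → Category C (10-12).
Level 24 falls in the 24-27 band.
Grid: Level 24-27 × Category C = 220-244 weeks.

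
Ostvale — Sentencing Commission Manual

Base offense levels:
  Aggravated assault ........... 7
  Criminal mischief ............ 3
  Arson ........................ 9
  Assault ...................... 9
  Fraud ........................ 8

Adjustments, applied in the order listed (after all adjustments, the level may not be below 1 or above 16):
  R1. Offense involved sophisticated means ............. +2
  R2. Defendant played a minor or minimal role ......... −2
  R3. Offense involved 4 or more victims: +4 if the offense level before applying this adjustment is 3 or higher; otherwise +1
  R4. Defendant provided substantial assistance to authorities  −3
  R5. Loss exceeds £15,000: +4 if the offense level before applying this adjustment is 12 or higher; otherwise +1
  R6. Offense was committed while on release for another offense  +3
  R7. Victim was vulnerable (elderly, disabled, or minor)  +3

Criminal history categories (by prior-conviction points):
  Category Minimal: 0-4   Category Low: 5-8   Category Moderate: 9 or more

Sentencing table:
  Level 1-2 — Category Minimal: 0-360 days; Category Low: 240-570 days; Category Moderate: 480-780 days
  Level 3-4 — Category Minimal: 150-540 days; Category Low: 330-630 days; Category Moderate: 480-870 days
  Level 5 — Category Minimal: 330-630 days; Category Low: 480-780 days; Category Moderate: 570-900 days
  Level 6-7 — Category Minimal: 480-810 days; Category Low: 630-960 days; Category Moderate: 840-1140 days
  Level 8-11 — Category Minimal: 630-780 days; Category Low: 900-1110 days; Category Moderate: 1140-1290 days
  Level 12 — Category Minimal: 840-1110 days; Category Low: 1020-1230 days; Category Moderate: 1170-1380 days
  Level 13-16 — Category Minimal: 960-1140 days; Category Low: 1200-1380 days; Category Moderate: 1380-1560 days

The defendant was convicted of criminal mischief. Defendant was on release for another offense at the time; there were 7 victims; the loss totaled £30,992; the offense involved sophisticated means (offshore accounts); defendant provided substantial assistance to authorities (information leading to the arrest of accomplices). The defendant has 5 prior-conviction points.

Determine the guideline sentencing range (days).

Base offense level for criminal mischief: 3.
R1 applies: 3 + 2 = 5.
R2 does not apply.
R3 applies (level before this adjustment is 5 ≥ 3, so +4): 5 + 4 = 9.
R4 applies: 9 − 3 = 6.
R5 applies (level before this adjustment is 6 < 12, so +1): 6 + 1 = 7.
R6 applies: 7 + 3 = 10.
Final offense level: 10.
Criminal history: 5 prior points → Category Low (5-8).
Level 10 falls in the 8-11 band.
Grid: Level 8-11 × Category Low = 900-1110 days.

900-1110 days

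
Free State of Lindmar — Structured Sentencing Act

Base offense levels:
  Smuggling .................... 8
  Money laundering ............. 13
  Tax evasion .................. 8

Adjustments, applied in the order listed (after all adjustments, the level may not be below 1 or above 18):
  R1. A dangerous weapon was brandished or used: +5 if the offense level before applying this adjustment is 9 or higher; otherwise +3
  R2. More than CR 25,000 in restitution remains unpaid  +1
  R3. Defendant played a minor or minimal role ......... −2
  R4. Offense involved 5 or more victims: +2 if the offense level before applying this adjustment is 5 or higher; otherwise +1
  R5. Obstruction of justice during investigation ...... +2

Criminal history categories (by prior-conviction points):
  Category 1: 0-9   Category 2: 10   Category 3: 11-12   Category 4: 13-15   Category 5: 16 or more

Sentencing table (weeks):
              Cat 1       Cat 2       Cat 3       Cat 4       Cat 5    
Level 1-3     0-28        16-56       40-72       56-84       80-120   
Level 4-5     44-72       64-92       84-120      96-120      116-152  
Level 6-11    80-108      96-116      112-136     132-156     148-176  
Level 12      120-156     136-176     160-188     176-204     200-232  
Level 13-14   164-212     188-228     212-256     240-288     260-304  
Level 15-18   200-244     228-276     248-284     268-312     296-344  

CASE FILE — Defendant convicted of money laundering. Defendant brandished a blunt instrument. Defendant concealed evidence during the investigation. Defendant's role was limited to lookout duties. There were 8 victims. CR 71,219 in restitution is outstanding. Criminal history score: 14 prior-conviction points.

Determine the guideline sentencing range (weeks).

268-312 weeks

Base offense level for money laundering: 13.
R1 applies (level before this adjustment is 13 ≥ 9, so +5): 13 + 5 = 18.
R2 applies: 18 + 1 = 19.
R3 applies: 19 − 2 = 17.
R4 applies (level before this adjustment is 17 ≥ 5, so +2): 17 + 2 = 19.
R5 applies: 19 + 2 = 21.
Level 21 exceeds the maximum of 18; capped at 18.
Final offense level: 18.
Criminal history: 14 prior points → Category 4 (13-15).
Level 18 falls in the 15-18 band.
Grid: Level 15-18 × Category 4 = 268-312 weeks.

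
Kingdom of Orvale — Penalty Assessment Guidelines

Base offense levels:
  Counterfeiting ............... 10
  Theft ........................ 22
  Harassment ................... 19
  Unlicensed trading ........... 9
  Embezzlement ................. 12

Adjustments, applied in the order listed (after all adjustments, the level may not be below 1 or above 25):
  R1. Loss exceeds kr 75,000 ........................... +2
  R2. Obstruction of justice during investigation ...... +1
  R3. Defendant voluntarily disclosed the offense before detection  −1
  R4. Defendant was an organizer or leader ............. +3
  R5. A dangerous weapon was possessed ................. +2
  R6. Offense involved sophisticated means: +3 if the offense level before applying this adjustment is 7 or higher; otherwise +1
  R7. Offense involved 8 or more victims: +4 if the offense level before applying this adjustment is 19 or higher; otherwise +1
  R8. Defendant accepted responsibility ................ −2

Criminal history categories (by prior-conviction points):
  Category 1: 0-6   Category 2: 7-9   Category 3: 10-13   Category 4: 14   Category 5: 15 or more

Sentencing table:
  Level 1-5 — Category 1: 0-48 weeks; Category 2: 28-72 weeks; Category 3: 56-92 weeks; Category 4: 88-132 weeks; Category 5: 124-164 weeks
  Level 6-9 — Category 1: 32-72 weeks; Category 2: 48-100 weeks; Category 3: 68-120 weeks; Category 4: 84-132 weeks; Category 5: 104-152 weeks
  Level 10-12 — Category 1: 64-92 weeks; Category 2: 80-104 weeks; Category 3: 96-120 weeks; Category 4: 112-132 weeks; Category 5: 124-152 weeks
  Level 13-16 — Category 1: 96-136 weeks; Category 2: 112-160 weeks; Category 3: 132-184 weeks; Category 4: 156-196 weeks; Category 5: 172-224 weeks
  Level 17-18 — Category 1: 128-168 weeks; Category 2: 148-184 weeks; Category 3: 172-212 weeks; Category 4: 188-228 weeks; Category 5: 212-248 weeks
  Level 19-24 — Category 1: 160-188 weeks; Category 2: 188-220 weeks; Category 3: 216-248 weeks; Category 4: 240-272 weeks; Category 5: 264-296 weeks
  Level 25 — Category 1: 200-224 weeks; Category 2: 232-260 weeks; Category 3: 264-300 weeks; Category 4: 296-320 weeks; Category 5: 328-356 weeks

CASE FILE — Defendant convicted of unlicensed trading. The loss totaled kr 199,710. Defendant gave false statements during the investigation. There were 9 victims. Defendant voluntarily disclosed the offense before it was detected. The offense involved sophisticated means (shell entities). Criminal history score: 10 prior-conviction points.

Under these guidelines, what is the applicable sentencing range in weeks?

132-184 weeks

Base offense level for unlicensed trading: 9.
R1 applies: 9 + 2 = 11.
R2 applies: 11 + 1 = 12.
R3 applies: 12 − 1 = 11.
R4 does not apply.
R6 applies (level before this adjustment is 11 ≥ 7, so +3): 11 + 3 = 14.
R7 applies (level before this adjustment is 14 < 19, so +1): 14 + 1 = 15.
R8 does not apply.
Final offense level: 15.
Criminal history: 10 prior points → Category 3 (10-13).
Level 15 falls in the 13-16 band.
Grid: Level 13-16 × Category 3 = 132-184 weeks.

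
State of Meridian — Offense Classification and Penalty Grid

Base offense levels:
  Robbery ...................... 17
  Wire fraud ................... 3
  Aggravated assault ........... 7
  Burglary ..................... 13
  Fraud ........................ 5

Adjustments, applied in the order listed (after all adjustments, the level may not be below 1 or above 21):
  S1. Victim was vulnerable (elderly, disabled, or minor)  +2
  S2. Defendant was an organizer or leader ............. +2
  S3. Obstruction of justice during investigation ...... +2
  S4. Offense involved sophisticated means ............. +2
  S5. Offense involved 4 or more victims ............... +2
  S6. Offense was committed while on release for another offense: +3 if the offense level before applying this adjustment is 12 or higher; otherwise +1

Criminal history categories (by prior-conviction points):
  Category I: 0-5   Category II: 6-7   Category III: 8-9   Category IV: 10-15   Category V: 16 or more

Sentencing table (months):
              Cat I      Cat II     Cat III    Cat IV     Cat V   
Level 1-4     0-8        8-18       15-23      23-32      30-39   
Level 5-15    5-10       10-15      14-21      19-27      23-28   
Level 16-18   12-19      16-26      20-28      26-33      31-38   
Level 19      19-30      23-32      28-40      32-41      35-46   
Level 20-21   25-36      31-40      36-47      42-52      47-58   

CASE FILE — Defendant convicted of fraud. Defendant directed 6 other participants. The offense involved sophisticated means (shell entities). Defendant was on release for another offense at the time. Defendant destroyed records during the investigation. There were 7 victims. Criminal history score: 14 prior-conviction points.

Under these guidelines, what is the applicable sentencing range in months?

26-33 months

Base offense level for fraud: 5.
S1 does not apply.
S2 applies: 5 + 2 = 7.
S3 applies: 7 + 2 = 9.
S4 applies: 9 + 2 = 11.
S5 applies: 11 + 2 = 13.
S6 applies (level before this adjustment is 13 ≥ 12, so +3): 13 + 3 = 16.
Final offense level: 16.
Criminal history: 14 prior points → Category IV (10-15).
Level 16 falls in the 16-18 band.
Grid: Level 16-18 × Category IV = 26-33 months.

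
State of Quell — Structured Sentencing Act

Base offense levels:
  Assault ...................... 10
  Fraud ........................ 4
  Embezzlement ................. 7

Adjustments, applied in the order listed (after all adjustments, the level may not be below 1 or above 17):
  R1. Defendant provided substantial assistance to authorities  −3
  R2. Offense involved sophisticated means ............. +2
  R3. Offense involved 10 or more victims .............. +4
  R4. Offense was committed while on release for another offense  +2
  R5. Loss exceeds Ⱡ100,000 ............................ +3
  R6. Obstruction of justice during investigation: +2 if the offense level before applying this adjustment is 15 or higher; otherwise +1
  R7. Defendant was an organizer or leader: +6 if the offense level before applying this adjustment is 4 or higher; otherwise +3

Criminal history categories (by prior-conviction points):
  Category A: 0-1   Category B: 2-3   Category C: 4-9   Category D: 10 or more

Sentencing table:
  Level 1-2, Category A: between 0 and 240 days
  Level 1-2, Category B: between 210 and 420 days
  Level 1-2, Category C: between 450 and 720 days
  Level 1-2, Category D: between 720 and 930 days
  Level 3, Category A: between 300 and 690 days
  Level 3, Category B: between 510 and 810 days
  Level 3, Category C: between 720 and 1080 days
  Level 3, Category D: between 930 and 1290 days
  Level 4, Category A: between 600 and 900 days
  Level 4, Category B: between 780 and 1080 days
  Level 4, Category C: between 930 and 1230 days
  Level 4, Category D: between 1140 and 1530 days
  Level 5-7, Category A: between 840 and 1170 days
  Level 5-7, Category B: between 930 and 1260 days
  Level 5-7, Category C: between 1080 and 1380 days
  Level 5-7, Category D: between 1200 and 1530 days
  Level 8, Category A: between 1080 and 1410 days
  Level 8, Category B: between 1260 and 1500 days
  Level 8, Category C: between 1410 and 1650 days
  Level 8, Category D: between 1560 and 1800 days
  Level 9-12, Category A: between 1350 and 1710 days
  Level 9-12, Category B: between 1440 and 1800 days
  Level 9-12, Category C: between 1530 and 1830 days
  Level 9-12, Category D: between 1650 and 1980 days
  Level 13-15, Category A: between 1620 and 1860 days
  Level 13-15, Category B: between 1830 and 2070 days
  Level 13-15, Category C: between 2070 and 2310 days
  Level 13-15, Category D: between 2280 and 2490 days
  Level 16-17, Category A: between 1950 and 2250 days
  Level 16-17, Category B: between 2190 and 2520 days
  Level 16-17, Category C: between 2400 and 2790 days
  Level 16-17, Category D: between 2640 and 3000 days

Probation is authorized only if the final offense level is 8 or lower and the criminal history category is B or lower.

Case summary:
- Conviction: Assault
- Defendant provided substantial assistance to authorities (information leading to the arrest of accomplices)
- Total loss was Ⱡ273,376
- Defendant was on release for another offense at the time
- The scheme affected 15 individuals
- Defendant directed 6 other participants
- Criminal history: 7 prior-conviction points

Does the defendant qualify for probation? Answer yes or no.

Base offense level for assault: 10.
R1 applies: 10 − 3 = 7.
R2 does not apply.
R3 applies: 7 + 4 = 11.
R4 applies: 11 + 2 = 13.
R5 applies: 13 + 3 = 16.
R7 applies (level before this adjustment is 16 ≥ 4, so +6): 16 + 6 = 22.
Level 22 exceeds the maximum of 17; capped at 17.
Final offense level: 17.
Criminal history: 7 prior points → Category C (4-9).
Level 17 falls in the 16-17 band.
Grid: Level 16-17 × Category C = 2400-2790 days.
Probation check: level 17 > 8 and category C > B → not eligible.

No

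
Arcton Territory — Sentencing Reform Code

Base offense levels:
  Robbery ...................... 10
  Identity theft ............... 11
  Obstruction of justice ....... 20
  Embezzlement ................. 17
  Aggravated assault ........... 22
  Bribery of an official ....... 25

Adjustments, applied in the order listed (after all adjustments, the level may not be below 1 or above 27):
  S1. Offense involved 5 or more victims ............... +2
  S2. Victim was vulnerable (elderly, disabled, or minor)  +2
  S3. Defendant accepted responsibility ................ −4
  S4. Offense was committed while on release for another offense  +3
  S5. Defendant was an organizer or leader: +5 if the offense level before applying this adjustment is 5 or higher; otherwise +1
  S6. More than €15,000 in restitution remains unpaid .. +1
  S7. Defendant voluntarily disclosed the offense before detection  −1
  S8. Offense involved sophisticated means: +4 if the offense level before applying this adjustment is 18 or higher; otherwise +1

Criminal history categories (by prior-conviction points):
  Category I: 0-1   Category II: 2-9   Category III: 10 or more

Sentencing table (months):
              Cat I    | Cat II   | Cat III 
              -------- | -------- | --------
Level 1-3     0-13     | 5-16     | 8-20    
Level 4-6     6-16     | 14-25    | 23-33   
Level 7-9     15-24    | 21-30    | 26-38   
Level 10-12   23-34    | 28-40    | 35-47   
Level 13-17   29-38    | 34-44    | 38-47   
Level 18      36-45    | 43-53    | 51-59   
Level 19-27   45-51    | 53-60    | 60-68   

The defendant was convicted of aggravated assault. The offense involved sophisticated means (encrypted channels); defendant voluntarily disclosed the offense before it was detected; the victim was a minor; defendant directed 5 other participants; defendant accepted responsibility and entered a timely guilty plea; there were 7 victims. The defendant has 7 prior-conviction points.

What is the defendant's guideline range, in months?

53-60 months

Base offense level for aggravated assault: 22.
S1 applies: 22 + 2 = 24.
S2 applies: 24 + 2 = 26.
S3 applies: 26 − 4 = 22.
S4 does not apply.
S5 applies (level before this adjustment is 22 ≥ 5, so +5): 22 + 5 = 27.
S7 applies: 27 − 1 = 26.
S8 applies (level before this adjustment is 26 ≥ 18, so +4): 26 + 4 = 30.
Level 30 exceeds the maximum of 27; capped at 27.
Final offense level: 27.
Criminal history: 7 prior points → Category II (2-9).
Level 27 falls in the 19-27 band.
Grid: Level 19-27 × Category II = 53-60 months.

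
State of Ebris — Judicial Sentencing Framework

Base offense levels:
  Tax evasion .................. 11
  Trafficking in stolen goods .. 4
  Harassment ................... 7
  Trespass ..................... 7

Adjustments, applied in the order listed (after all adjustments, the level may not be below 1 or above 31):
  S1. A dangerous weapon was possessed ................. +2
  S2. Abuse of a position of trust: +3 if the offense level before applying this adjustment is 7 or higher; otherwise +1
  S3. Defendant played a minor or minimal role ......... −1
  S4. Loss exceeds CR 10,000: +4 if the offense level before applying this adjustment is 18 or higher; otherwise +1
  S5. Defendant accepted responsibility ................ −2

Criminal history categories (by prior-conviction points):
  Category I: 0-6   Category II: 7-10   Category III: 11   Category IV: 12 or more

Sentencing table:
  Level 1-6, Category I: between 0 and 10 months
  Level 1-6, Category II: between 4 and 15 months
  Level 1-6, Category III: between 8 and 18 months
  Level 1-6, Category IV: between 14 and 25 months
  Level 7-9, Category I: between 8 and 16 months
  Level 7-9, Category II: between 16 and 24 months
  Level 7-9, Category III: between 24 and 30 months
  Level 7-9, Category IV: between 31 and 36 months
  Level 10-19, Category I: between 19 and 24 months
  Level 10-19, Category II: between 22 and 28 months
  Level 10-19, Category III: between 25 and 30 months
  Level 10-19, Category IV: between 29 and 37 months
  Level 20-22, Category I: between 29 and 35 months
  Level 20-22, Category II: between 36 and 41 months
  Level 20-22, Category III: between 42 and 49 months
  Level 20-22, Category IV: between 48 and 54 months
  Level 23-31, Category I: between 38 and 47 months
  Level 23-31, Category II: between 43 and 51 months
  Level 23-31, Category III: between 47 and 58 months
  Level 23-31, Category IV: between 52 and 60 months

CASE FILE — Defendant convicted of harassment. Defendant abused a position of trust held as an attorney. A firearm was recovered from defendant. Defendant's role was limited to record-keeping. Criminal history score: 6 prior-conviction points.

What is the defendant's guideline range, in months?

Base offense level for harassment: 7.
S1 applies: 7 + 2 = 9.
S2 applies (level before this adjustment is 9 ≥ 7, so +3): 9 + 3 = 12.
S3 applies: 12 − 1 = 11.
S5 does not apply.
Final offense level: 11.
Criminal history: 6 prior points → Category I (0-6).
Level 11 falls in the 10-19 band.
Grid: Level 10-19 × Category I = 19-24 months.

19-24 months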